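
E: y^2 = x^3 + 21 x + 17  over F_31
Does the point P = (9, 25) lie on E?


Check whether y^2 = x^3 + 21 x + 17 (mod 31) for (x, y) = (9, 25).
LHS: y^2 = 25^2 mod 31 = 5
RHS: x^3 + 21 x + 17 = 9^3 + 21*9 + 17 mod 31 = 5
LHS = RHS

Yes, on the curve


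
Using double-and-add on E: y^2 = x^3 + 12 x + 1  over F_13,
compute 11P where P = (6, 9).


k = 11 = 1011_2 (binary, LSB first: 1101)
Double-and-add from P = (6, 9):
  bit 0 = 1: acc = O + (6, 9) = (6, 9)
  bit 1 = 1: acc = (6, 9) + (5, 2) = (12, 1)
  bit 2 = 0: acc unchanged = (12, 1)
  bit 3 = 1: acc = (12, 1) + (1, 12) = (1, 1)

11P = (1, 1)


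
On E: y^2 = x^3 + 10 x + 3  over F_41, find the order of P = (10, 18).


Compute successive multiples of P until we hit O:
  1P = (10, 18)
  2P = (11, 3)
  3P = (40, 22)
  4P = (24, 2)
  5P = (15, 17)
  6P = (39, 37)
  7P = (17, 17)
  8P = (9, 17)
  ... (continuing to 20P)
  20P = O

ord(P) = 20


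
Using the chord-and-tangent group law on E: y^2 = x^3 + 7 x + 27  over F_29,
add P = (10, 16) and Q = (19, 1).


P != Q, so use the chord formula.
s = (y2 - y1) / (x2 - x1) = (14) / (9) mod 29 = 8
x3 = s^2 - x1 - x2 mod 29 = 8^2 - 10 - 19 = 6
y3 = s (x1 - x3) - y1 mod 29 = 8 * (10 - 6) - 16 = 16

P + Q = (6, 16)


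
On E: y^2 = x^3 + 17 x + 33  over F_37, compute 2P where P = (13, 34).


Doubling: s = (3 x1^2 + a) / (2 y1)
s = (3*13^2 + 17) / (2*34) mod 37 = 36
x3 = s^2 - 2 x1 mod 37 = 36^2 - 2*13 = 12
y3 = s (x1 - x3) - y1 mod 37 = 36 * (13 - 12) - 34 = 2

2P = (12, 2)


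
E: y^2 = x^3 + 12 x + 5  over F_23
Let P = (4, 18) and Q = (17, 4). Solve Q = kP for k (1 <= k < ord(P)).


Enumerate multiples of P until we hit Q = (17, 4):
  1P = (4, 18)
  2P = (5, 11)
  3P = (17, 4)
Match found at i = 3.

k = 3


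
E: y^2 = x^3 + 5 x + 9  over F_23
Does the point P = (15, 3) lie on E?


Check whether y^2 = x^3 + 5 x + 9 (mod 23) for (x, y) = (15, 3).
LHS: y^2 = 3^2 mod 23 = 9
RHS: x^3 + 5 x + 9 = 15^3 + 5*15 + 9 mod 23 = 9
LHS = RHS

Yes, on the curve


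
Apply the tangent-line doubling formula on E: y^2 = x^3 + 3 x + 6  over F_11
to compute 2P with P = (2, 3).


Doubling: s = (3 x1^2 + a) / (2 y1)
s = (3*2^2 + 3) / (2*3) mod 11 = 8
x3 = s^2 - 2 x1 mod 11 = 8^2 - 2*2 = 5
y3 = s (x1 - x3) - y1 mod 11 = 8 * (2 - 5) - 3 = 6

2P = (5, 6)


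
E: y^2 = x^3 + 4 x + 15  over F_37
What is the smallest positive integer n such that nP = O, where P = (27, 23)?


Compute successive multiples of P until we hit O:
  1P = (27, 23)
  2P = (8, 35)
  3P = (23, 29)
  4P = (17, 36)
  5P = (18, 6)
  6P = (28, 8)
  7P = (22, 13)
  8P = (29, 10)
  ... (continuing to 47P)
  47P = O

ord(P) = 47


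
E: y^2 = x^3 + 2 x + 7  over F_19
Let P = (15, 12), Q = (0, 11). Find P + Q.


P != Q, so use the chord formula.
s = (y2 - y1) / (x2 - x1) = (18) / (4) mod 19 = 14
x3 = s^2 - x1 - x2 mod 19 = 14^2 - 15 - 0 = 10
y3 = s (x1 - x3) - y1 mod 19 = 14 * (15 - 10) - 12 = 1

P + Q = (10, 1)


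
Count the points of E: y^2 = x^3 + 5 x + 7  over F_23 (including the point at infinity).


For each x in F_23, count y with y^2 = x^3 + 5 x + 7 mod 23:
  x = 1: RHS = 13, y in [6, 17]  -> 2 point(s)
  x = 2: RHS = 2, y in [5, 18]  -> 2 point(s)
  x = 3: RHS = 3, y in [7, 16]  -> 2 point(s)
  x = 6: RHS = 0, y in [0]  -> 1 point(s)
  x = 11: RHS = 13, y in [6, 17]  -> 2 point(s)
  x = 12: RHS = 1, y in [1, 22]  -> 2 point(s)
  x = 18: RHS = 18, y in [8, 15]  -> 2 point(s)
  x = 21: RHS = 12, y in [9, 14]  -> 2 point(s)
  x = 22: RHS = 1, y in [1, 22]  -> 2 point(s)
Affine points: 17. Add the point at infinity: total = 18.

#E(F_23) = 18


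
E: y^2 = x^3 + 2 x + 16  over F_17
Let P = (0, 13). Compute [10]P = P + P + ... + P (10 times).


k = 10 = 1010_2 (binary, LSB first: 0101)
Double-and-add from P = (0, 13):
  bit 0 = 0: acc unchanged = O
  bit 1 = 1: acc = O + (16, 8) = (16, 8)
  bit 2 = 0: acc unchanged = (16, 8)
  bit 3 = 1: acc = (16, 8) + (10, 4) = (16, 9)

10P = (16, 9)


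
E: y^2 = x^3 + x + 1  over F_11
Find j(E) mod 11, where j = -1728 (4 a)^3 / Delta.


Delta = -16(4 a^3 + 27 b^2) mod 11 = 10
-1728 * (4 a)^3 = -1728 * (4*1)^3 mod 11 = 2
j = 2 * 10^(-1) mod 11 = 9

j = 9 (mod 11)


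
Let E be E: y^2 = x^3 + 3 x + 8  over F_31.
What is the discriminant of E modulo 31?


4 a^3 + 27 b^2 = 4*3^3 + 27*8^2 = 108 + 1728 = 1836
Delta = -16 * (1836) = -29376
Delta mod 31 = 12

Delta = 12 (mod 31)


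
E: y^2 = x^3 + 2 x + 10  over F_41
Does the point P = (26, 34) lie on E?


Check whether y^2 = x^3 + 2 x + 10 (mod 41) for (x, y) = (26, 34).
LHS: y^2 = 34^2 mod 41 = 8
RHS: x^3 + 2 x + 10 = 26^3 + 2*26 + 10 mod 41 = 8
LHS = RHS

Yes, on the curve


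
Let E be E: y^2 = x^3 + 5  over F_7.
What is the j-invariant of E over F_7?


Delta = -16(4 a^3 + 27 b^2) mod 7 = 1
-1728 * (4 a)^3 = -1728 * (4*0)^3 mod 7 = 0
j = 0 * 1^(-1) mod 7 = 0

j = 0 (mod 7)


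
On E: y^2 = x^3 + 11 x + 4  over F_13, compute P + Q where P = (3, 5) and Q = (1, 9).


P != Q, so use the chord formula.
s = (y2 - y1) / (x2 - x1) = (4) / (11) mod 13 = 11
x3 = s^2 - x1 - x2 mod 13 = 11^2 - 3 - 1 = 0
y3 = s (x1 - x3) - y1 mod 13 = 11 * (3 - 0) - 5 = 2

P + Q = (0, 2)


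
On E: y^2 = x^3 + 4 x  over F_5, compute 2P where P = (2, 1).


k = 2 = 10_2 (binary, LSB first: 01)
Double-and-add from P = (2, 1):
  bit 0 = 0: acc unchanged = O
  bit 1 = 1: acc = O + (0, 0) = (0, 0)

2P = (0, 0)


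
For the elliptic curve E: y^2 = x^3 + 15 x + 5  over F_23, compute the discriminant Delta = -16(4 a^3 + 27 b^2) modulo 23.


4 a^3 + 27 b^2 = 4*15^3 + 27*5^2 = 13500 + 675 = 14175
Delta = -16 * (14175) = -226800
Delta mod 23 = 3

Delta = 3 (mod 23)


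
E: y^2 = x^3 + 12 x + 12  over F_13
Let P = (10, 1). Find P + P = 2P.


Doubling: s = (3 x1^2 + a) / (2 y1)
s = (3*10^2 + 12) / (2*1) mod 13 = 0
x3 = s^2 - 2 x1 mod 13 = 0^2 - 2*10 = 6
y3 = s (x1 - x3) - y1 mod 13 = 0 * (10 - 6) - 1 = 12

2P = (6, 12)


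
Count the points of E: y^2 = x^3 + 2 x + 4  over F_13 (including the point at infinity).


For each x in F_13, count y with y^2 = x^3 + 2 x + 4 mod 13:
  x = 0: RHS = 4, y in [2, 11]  -> 2 point(s)
  x = 2: RHS = 3, y in [4, 9]  -> 2 point(s)
  x = 5: RHS = 9, y in [3, 10]  -> 2 point(s)
  x = 7: RHS = 10, y in [6, 7]  -> 2 point(s)
  x = 8: RHS = 12, y in [5, 8]  -> 2 point(s)
  x = 9: RHS = 10, y in [6, 7]  -> 2 point(s)
  x = 10: RHS = 10, y in [6, 7]  -> 2 point(s)
  x = 12: RHS = 1, y in [1, 12]  -> 2 point(s)
Affine points: 16. Add the point at infinity: total = 17.

#E(F_13) = 17


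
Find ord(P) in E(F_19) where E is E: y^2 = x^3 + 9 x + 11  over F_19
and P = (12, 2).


Compute successive multiples of P until we hit O:
  1P = (12, 2)
  2P = (15, 14)
  3P = (8, 14)
  4P = (8, 5)
  5P = (15, 5)
  6P = (12, 17)
  7P = O

ord(P) = 7


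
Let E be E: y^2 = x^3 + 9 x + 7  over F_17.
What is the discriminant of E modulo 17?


4 a^3 + 27 b^2 = 4*9^3 + 27*7^2 = 2916 + 1323 = 4239
Delta = -16 * (4239) = -67824
Delta mod 17 = 6

Delta = 6 (mod 17)


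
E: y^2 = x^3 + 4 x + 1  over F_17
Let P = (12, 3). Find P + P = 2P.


Doubling: s = (3 x1^2 + a) / (2 y1)
s = (3*12^2 + 4) / (2*3) mod 17 = 16
x3 = s^2 - 2 x1 mod 17 = 16^2 - 2*12 = 11
y3 = s (x1 - x3) - y1 mod 17 = 16 * (12 - 11) - 3 = 13

2P = (11, 13)


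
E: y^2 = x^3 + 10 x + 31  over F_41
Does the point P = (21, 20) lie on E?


Check whether y^2 = x^3 + 10 x + 31 (mod 41) for (x, y) = (21, 20).
LHS: y^2 = 20^2 mod 41 = 31
RHS: x^3 + 10 x + 31 = 21^3 + 10*21 + 31 mod 41 = 31
LHS = RHS

Yes, on the curve


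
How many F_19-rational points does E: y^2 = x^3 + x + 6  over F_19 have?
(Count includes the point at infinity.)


For each x in F_19, count y with y^2 = x^3 + 1 x + 6 mod 19:
  x = 0: RHS = 6, y in [5, 14]  -> 2 point(s)
  x = 2: RHS = 16, y in [4, 15]  -> 2 point(s)
  x = 3: RHS = 17, y in [6, 13]  -> 2 point(s)
  x = 4: RHS = 17, y in [6, 13]  -> 2 point(s)
  x = 6: RHS = 0, y in [0]  -> 1 point(s)
  x = 10: RHS = 9, y in [3, 16]  -> 2 point(s)
  x = 12: RHS = 17, y in [6, 13]  -> 2 point(s)
  x = 14: RHS = 9, y in [3, 16]  -> 2 point(s)
  x = 18: RHS = 4, y in [2, 17]  -> 2 point(s)
Affine points: 17. Add the point at infinity: total = 18.

#E(F_19) = 18


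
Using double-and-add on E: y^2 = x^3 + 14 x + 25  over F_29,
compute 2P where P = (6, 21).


k = 2 = 10_2 (binary, LSB first: 01)
Double-and-add from P = (6, 21):
  bit 0 = 0: acc unchanged = O
  bit 1 = 1: acc = O + (4, 0) = (4, 0)

2P = (4, 0)


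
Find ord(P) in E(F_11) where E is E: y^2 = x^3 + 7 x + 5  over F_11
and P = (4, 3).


Compute successive multiples of P until we hit O:
  1P = (4, 3)
  2P = (3, 8)
  3P = (7, 1)
  4P = (9, 4)
  5P = (2, 4)
  6P = (8, 10)
  7P = (0, 4)
  8P = (5, 0)
  ... (continuing to 16P)
  16P = O

ord(P) = 16


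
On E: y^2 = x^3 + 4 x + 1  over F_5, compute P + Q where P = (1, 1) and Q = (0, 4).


P != Q, so use the chord formula.
s = (y2 - y1) / (x2 - x1) = (3) / (4) mod 5 = 2
x3 = s^2 - x1 - x2 mod 5 = 2^2 - 1 - 0 = 3
y3 = s (x1 - x3) - y1 mod 5 = 2 * (1 - 3) - 1 = 0

P + Q = (3, 0)


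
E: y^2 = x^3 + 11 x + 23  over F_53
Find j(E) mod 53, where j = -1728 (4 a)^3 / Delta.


Delta = -16(4 a^3 + 27 b^2) mod 53 = 48
-1728 * (4 a)^3 = -1728 * (4*11)^3 mod 53 = 8
j = 8 * 48^(-1) mod 53 = 9

j = 9 (mod 53)


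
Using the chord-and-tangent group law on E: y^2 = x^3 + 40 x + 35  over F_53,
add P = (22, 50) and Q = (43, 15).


P != Q, so use the chord formula.
s = (y2 - y1) / (x2 - x1) = (18) / (21) mod 53 = 16
x3 = s^2 - x1 - x2 mod 53 = 16^2 - 22 - 43 = 32
y3 = s (x1 - x3) - y1 mod 53 = 16 * (22 - 32) - 50 = 2

P + Q = (32, 2)


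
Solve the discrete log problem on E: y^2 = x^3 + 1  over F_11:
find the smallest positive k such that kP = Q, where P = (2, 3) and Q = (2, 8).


Enumerate multiples of P until we hit Q = (2, 8):
  1P = (2, 3)
  2P = (0, 1)
  3P = (10, 0)
  4P = (0, 10)
  5P = (2, 8)
Match found at i = 5.

k = 5


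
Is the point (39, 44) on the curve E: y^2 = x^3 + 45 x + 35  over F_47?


Check whether y^2 = x^3 + 45 x + 35 (mod 47) for (x, y) = (39, 44).
LHS: y^2 = 44^2 mod 47 = 9
RHS: x^3 + 45 x + 35 = 39^3 + 45*39 + 35 mod 47 = 9
LHS = RHS

Yes, on the curve


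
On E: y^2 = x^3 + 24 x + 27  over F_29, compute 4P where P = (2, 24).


k = 4 = 100_2 (binary, LSB first: 001)
Double-and-add from P = (2, 24):
  bit 0 = 0: acc unchanged = O
  bit 1 = 0: acc unchanged = O
  bit 2 = 1: acc = O + (2, 24) = (2, 24)

4P = (2, 24)


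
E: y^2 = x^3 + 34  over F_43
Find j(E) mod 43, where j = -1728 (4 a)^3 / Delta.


Delta = -16(4 a^3 + 27 b^2) mod 43 = 10
-1728 * (4 a)^3 = -1728 * (4*0)^3 mod 43 = 0
j = 0 * 10^(-1) mod 43 = 0

j = 0 (mod 43)


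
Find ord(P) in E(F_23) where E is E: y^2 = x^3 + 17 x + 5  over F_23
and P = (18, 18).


Compute successive multiples of P until we hit O:
  1P = (18, 18)
  2P = (10, 5)
  3P = (21, 3)
  4P = (9, 6)
  5P = (8, 3)
  6P = (5, 13)
  7P = (6, 22)
  8P = (17, 20)
  ... (continuing to 26P)
  26P = O

ord(P) = 26


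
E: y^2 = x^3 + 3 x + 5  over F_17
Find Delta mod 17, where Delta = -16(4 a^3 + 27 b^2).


4 a^3 + 27 b^2 = 4*3^3 + 27*5^2 = 108 + 675 = 783
Delta = -16 * (783) = -12528
Delta mod 17 = 1

Delta = 1 (mod 17)


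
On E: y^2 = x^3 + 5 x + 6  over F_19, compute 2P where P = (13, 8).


Doubling: s = (3 x1^2 + a) / (2 y1)
s = (3*13^2 + 5) / (2*8) mod 19 = 13
x3 = s^2 - 2 x1 mod 19 = 13^2 - 2*13 = 10
y3 = s (x1 - x3) - y1 mod 19 = 13 * (13 - 10) - 8 = 12

2P = (10, 12)


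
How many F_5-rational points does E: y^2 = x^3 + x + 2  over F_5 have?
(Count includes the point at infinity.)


For each x in F_5, count y with y^2 = x^3 + 1 x + 2 mod 5:
  x = 1: RHS = 4, y in [2, 3]  -> 2 point(s)
  x = 4: RHS = 0, y in [0]  -> 1 point(s)
Affine points: 3. Add the point at infinity: total = 4.

#E(F_5) = 4


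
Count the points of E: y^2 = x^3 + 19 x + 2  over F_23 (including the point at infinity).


For each x in F_23, count y with y^2 = x^3 + 19 x + 2 mod 23:
  x = 0: RHS = 2, y in [5, 18]  -> 2 point(s)
  x = 2: RHS = 2, y in [5, 18]  -> 2 point(s)
  x = 4: RHS = 4, y in [2, 21]  -> 2 point(s)
  x = 7: RHS = 18, y in [8, 15]  -> 2 point(s)
  x = 11: RHS = 1, y in [1, 22]  -> 2 point(s)
  x = 12: RHS = 3, y in [7, 16]  -> 2 point(s)
  x = 13: RHS = 8, y in [10, 13]  -> 2 point(s)
  x = 16: RHS = 9, y in [3, 20]  -> 2 point(s)
  x = 18: RHS = 12, y in [9, 14]  -> 2 point(s)
  x = 19: RHS = 0, y in [0]  -> 1 point(s)
  x = 21: RHS = 2, y in [5, 18]  -> 2 point(s)
Affine points: 21. Add the point at infinity: total = 22.

#E(F_23) = 22


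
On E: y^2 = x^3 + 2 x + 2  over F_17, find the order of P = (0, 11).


Compute successive multiples of P until we hit O:
  1P = (0, 11)
  2P = (9, 16)
  3P = (6, 14)
  4P = (7, 11)
  5P = (10, 6)
  6P = (3, 16)
  7P = (13, 7)
  8P = (5, 1)
  ... (continuing to 19P)
  19P = O

ord(P) = 19


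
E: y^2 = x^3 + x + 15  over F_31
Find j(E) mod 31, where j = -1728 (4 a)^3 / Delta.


Delta = -16(4 a^3 + 27 b^2) mod 31 = 14
-1728 * (4 a)^3 = -1728 * (4*1)^3 mod 31 = 16
j = 16 * 14^(-1) mod 31 = 10

j = 10 (mod 31)


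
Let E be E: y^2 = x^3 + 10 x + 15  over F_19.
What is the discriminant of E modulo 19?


4 a^3 + 27 b^2 = 4*10^3 + 27*15^2 = 4000 + 6075 = 10075
Delta = -16 * (10075) = -161200
Delta mod 19 = 15

Delta = 15 (mod 19)


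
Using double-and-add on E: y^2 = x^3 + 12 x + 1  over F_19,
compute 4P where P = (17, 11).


k = 4 = 100_2 (binary, LSB first: 001)
Double-and-add from P = (17, 11):
  bit 0 = 0: acc unchanged = O
  bit 1 = 0: acc unchanged = O
  bit 2 = 1: acc = O + (8, 18) = (8, 18)

4P = (8, 18)


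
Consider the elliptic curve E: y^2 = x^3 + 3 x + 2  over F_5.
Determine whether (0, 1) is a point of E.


Check whether y^2 = x^3 + 3 x + 2 (mod 5) for (x, y) = (0, 1).
LHS: y^2 = 1^2 mod 5 = 1
RHS: x^3 + 3 x + 2 = 0^3 + 3*0 + 2 mod 5 = 2
LHS != RHS

No, not on the curve


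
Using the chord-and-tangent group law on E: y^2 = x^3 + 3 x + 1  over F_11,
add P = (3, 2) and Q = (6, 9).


P != Q, so use the chord formula.
s = (y2 - y1) / (x2 - x1) = (7) / (3) mod 11 = 6
x3 = s^2 - x1 - x2 mod 11 = 6^2 - 3 - 6 = 5
y3 = s (x1 - x3) - y1 mod 11 = 6 * (3 - 5) - 2 = 8

P + Q = (5, 8)


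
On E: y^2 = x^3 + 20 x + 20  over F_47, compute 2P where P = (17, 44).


Doubling: s = (3 x1^2 + a) / (2 y1)
s = (3*17^2 + 20) / (2*44) mod 47 = 1
x3 = s^2 - 2 x1 mod 47 = 1^2 - 2*17 = 14
y3 = s (x1 - x3) - y1 mod 47 = 1 * (17 - 14) - 44 = 6

2P = (14, 6)


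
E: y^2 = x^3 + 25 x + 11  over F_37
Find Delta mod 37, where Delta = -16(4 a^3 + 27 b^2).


4 a^3 + 27 b^2 = 4*25^3 + 27*11^2 = 62500 + 3267 = 65767
Delta = -16 * (65767) = -1052272
Delta mod 37 = 8

Delta = 8 (mod 37)


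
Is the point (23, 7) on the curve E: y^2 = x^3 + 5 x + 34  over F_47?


Check whether y^2 = x^3 + 5 x + 34 (mod 47) for (x, y) = (23, 7).
LHS: y^2 = 7^2 mod 47 = 2
RHS: x^3 + 5 x + 34 = 23^3 + 5*23 + 34 mod 47 = 2
LHS = RHS

Yes, on the curve


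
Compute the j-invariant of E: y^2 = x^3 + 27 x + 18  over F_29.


Delta = -16(4 a^3 + 27 b^2) mod 29 = 5
-1728 * (4 a)^3 = -1728 * (4*27)^3 mod 29 = 4
j = 4 * 5^(-1) mod 29 = 24

j = 24 (mod 29)


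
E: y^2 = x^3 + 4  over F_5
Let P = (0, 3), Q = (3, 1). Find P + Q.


P != Q, so use the chord formula.
s = (y2 - y1) / (x2 - x1) = (3) / (3) mod 5 = 1
x3 = s^2 - x1 - x2 mod 5 = 1^2 - 0 - 3 = 3
y3 = s (x1 - x3) - y1 mod 5 = 1 * (0 - 3) - 3 = 4

P + Q = (3, 4)


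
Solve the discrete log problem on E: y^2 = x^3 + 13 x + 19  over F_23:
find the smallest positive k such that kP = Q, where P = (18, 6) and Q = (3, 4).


Enumerate multiples of P until we hit Q = (3, 4):
  1P = (18, 6)
  2P = (5, 5)
  3P = (3, 4)
Match found at i = 3.

k = 3


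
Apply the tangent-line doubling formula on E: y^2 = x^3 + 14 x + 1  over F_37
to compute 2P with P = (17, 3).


Doubling: s = (3 x1^2 + a) / (2 y1)
s = (3*17^2 + 14) / (2*3) mod 37 = 5
x3 = s^2 - 2 x1 mod 37 = 5^2 - 2*17 = 28
y3 = s (x1 - x3) - y1 mod 37 = 5 * (17 - 28) - 3 = 16

2P = (28, 16)


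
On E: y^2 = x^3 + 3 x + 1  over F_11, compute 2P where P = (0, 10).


k = 2 = 10_2 (binary, LSB first: 01)
Double-and-add from P = (0, 10):
  bit 0 = 0: acc unchanged = O
  bit 1 = 1: acc = O + (5, 3) = (5, 3)

2P = (5, 3)


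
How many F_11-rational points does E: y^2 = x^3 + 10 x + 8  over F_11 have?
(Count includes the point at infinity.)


For each x in F_11, count y with y^2 = x^3 + 10 x + 8 mod 11:
  x = 2: RHS = 3, y in [5, 6]  -> 2 point(s)
  x = 6: RHS = 9, y in [3, 8]  -> 2 point(s)
  x = 7: RHS = 3, y in [5, 6]  -> 2 point(s)
Affine points: 6. Add the point at infinity: total = 7.

#E(F_11) = 7


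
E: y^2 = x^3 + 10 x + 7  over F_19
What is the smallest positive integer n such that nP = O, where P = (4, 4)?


Compute successive multiples of P until we hit O:
  1P = (4, 4)
  2P = (3, 8)
  3P = (9, 16)
  4P = (11, 2)
  5P = (13, 4)
  6P = (2, 15)
  7P = (10, 10)
  8P = (6, 13)
  ... (continuing to 27P)
  27P = O

ord(P) = 27


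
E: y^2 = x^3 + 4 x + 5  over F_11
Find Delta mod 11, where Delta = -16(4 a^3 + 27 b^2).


4 a^3 + 27 b^2 = 4*4^3 + 27*5^2 = 256 + 675 = 931
Delta = -16 * (931) = -14896
Delta mod 11 = 9

Delta = 9 (mod 11)


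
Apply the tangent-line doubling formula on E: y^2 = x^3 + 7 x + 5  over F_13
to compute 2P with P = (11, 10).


Doubling: s = (3 x1^2 + a) / (2 y1)
s = (3*11^2 + 7) / (2*10) mod 13 = 12
x3 = s^2 - 2 x1 mod 13 = 12^2 - 2*11 = 5
y3 = s (x1 - x3) - y1 mod 13 = 12 * (11 - 5) - 10 = 10

2P = (5, 10)


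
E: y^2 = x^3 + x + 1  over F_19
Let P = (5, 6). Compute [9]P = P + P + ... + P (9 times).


k = 9 = 1001_2 (binary, LSB first: 1001)
Double-and-add from P = (5, 6):
  bit 0 = 1: acc = O + (5, 6) = (5, 6)
  bit 1 = 0: acc unchanged = (5, 6)
  bit 2 = 0: acc unchanged = (5, 6)
  bit 3 = 1: acc = (5, 6) + (16, 16) = (15, 16)

9P = (15, 16)


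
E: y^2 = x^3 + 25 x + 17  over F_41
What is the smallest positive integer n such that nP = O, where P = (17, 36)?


Compute successive multiples of P until we hit O:
  1P = (17, 36)
  2P = (8, 14)
  3P = (24, 38)
  4P = (21, 39)
  5P = (1, 17)
  6P = (14, 6)
  7P = (28, 18)
  8P = (39, 0)
  ... (continuing to 16P)
  16P = O

ord(P) = 16


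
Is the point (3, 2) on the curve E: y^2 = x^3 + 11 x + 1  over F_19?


Check whether y^2 = x^3 + 11 x + 1 (mod 19) for (x, y) = (3, 2).
LHS: y^2 = 2^2 mod 19 = 4
RHS: x^3 + 11 x + 1 = 3^3 + 11*3 + 1 mod 19 = 4
LHS = RHS

Yes, on the curve


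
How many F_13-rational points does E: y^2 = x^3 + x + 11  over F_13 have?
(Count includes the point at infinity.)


For each x in F_13, count y with y^2 = x^3 + 1 x + 11 mod 13:
  x = 1: RHS = 0, y in [0]  -> 1 point(s)
  x = 4: RHS = 1, y in [1, 12]  -> 2 point(s)
  x = 6: RHS = 12, y in [5, 8]  -> 2 point(s)
  x = 7: RHS = 10, y in [6, 7]  -> 2 point(s)
  x = 11: RHS = 1, y in [1, 12]  -> 2 point(s)
  x = 12: RHS = 9, y in [3, 10]  -> 2 point(s)
Affine points: 11. Add the point at infinity: total = 12.

#E(F_13) = 12


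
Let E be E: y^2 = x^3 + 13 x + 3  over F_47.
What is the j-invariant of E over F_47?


Delta = -16(4 a^3 + 27 b^2) mod 47 = 29
-1728 * (4 a)^3 = -1728 * (4*13)^3 mod 47 = 12
j = 12 * 29^(-1) mod 47 = 15

j = 15 (mod 47)


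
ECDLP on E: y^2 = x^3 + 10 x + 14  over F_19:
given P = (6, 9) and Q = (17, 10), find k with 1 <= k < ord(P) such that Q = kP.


Enumerate multiples of P until we hit Q = (17, 10):
  1P = (6, 9)
  2P = (4, 2)
  3P = (7, 16)
  4P = (17, 9)
  5P = (15, 10)
  6P = (2, 2)
  7P = (1, 14)
  8P = (13, 17)
  9P = (11, 7)
  10P = (9, 15)
  11P = (8, 6)
  12P = (12, 0)
  13P = (8, 13)
  14P = (9, 4)
  15P = (11, 12)
  16P = (13, 2)
  17P = (1, 5)
  18P = (2, 17)
  19P = (15, 9)
  20P = (17, 10)
Match found at i = 20.

k = 20


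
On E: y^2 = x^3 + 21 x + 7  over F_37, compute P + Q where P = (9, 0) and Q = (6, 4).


P != Q, so use the chord formula.
s = (y2 - y1) / (x2 - x1) = (4) / (34) mod 37 = 11
x3 = s^2 - x1 - x2 mod 37 = 11^2 - 9 - 6 = 32
y3 = s (x1 - x3) - y1 mod 37 = 11 * (9 - 32) - 0 = 6

P + Q = (32, 6)


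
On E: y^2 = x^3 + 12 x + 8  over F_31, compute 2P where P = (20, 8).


Doubling: s = (3 x1^2 + a) / (2 y1)
s = (3*20^2 + 12) / (2*8) mod 31 = 6
x3 = s^2 - 2 x1 mod 31 = 6^2 - 2*20 = 27
y3 = s (x1 - x3) - y1 mod 31 = 6 * (20 - 27) - 8 = 12

2P = (27, 12)


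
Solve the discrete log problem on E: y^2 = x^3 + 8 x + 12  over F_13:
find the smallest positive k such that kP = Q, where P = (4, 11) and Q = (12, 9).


Enumerate multiples of P until we hit Q = (12, 9):
  1P = (4, 11)
  2P = (6, 4)
  3P = (12, 4)
  4P = (0, 5)
  5P = (8, 9)
  6P = (11, 12)
  7P = (2, 6)
  8P = (10, 0)
  9P = (2, 7)
  10P = (11, 1)
  11P = (8, 4)
  12P = (0, 8)
  13P = (12, 9)
Match found at i = 13.

k = 13


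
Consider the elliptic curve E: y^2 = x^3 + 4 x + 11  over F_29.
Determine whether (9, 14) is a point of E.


Check whether y^2 = x^3 + 4 x + 11 (mod 29) for (x, y) = (9, 14).
LHS: y^2 = 14^2 mod 29 = 22
RHS: x^3 + 4 x + 11 = 9^3 + 4*9 + 11 mod 29 = 22
LHS = RHS

Yes, on the curve


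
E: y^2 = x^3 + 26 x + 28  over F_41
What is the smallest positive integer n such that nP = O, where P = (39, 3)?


Compute successive multiples of P until we hit O:
  1P = (39, 3)
  2P = (35, 36)
  3P = (12, 10)
  4P = (21, 6)
  5P = (30, 16)
  6P = (8, 16)
  7P = (33, 13)
  8P = (31, 11)
  ... (continuing to 51P)
  51P = O

ord(P) = 51


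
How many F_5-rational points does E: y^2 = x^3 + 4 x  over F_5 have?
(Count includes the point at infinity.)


For each x in F_5, count y with y^2 = x^3 + 4 x + 0 mod 5:
  x = 0: RHS = 0, y in [0]  -> 1 point(s)
  x = 1: RHS = 0, y in [0]  -> 1 point(s)
  x = 2: RHS = 1, y in [1, 4]  -> 2 point(s)
  x = 3: RHS = 4, y in [2, 3]  -> 2 point(s)
  x = 4: RHS = 0, y in [0]  -> 1 point(s)
Affine points: 7. Add the point at infinity: total = 8.

#E(F_5) = 8


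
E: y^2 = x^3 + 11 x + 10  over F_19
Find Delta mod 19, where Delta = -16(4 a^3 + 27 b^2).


4 a^3 + 27 b^2 = 4*11^3 + 27*10^2 = 5324 + 2700 = 8024
Delta = -16 * (8024) = -128384
Delta mod 19 = 18

Delta = 18 (mod 19)


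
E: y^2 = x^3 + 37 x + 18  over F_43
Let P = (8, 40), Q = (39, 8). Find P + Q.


P != Q, so use the chord formula.
s = (y2 - y1) / (x2 - x1) = (11) / (31) mod 43 = 17
x3 = s^2 - x1 - x2 mod 43 = 17^2 - 8 - 39 = 27
y3 = s (x1 - x3) - y1 mod 43 = 17 * (8 - 27) - 40 = 24

P + Q = (27, 24)


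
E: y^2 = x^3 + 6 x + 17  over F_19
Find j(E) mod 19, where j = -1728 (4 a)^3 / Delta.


Delta = -16(4 a^3 + 27 b^2) mod 19 = 9
-1728 * (4 a)^3 = -1728 * (4*6)^3 mod 19 = 11
j = 11 * 9^(-1) mod 19 = 16

j = 16 (mod 19)


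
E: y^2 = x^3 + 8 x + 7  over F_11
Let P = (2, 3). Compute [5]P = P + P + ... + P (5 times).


k = 5 = 101_2 (binary, LSB first: 101)
Double-and-add from P = (2, 3):
  bit 0 = 1: acc = O + (2, 3) = (2, 3)
  bit 1 = 0: acc unchanged = (2, 3)
  bit 2 = 1: acc = (2, 3) + (9, 7) = (1, 7)

5P = (1, 7)


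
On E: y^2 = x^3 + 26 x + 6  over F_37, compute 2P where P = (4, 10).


k = 2 = 10_2 (binary, LSB first: 01)
Double-and-add from P = (4, 10):
  bit 0 = 0: acc unchanged = O
  bit 1 = 1: acc = O + (29, 27) = (29, 27)

2P = (29, 27)


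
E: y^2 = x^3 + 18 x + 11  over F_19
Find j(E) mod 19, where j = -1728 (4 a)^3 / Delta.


Delta = -16(4 a^3 + 27 b^2) mod 19 = 4
-1728 * (4 a)^3 = -1728 * (4*18)^3 mod 19 = 12
j = 12 * 4^(-1) mod 19 = 3

j = 3 (mod 19)


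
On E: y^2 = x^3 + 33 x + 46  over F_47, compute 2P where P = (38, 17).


Doubling: s = (3 x1^2 + a) / (2 y1)
s = (3*38^2 + 33) / (2*17) mod 47 = 33
x3 = s^2 - 2 x1 mod 47 = 33^2 - 2*38 = 26
y3 = s (x1 - x3) - y1 mod 47 = 33 * (38 - 26) - 17 = 3

2P = (26, 3)


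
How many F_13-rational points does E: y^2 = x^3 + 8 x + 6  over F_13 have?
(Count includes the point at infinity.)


For each x in F_13, count y with y^2 = x^3 + 8 x + 6 mod 13:
  x = 2: RHS = 4, y in [2, 11]  -> 2 point(s)
  x = 6: RHS = 10, y in [6, 7]  -> 2 point(s)
  x = 8: RHS = 10, y in [6, 7]  -> 2 point(s)
  x = 9: RHS = 1, y in [1, 12]  -> 2 point(s)
  x = 12: RHS = 10, y in [6, 7]  -> 2 point(s)
Affine points: 10. Add the point at infinity: total = 11.

#E(F_13) = 11


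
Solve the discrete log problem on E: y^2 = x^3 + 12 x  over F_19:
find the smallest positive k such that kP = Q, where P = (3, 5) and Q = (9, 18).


Enumerate multiples of P until we hit Q = (9, 18):
  1P = (3, 5)
  2P = (17, 5)
  3P = (18, 14)
  4P = (9, 18)
Match found at i = 4.

k = 4


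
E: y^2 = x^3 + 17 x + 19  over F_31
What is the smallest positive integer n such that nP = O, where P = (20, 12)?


Compute successive multiples of P until we hit O:
  1P = (20, 12)
  2P = (29, 16)
  3P = (22, 25)
  4P = (8, 4)
  5P = (0, 22)
  6P = (19, 3)
  7P = (11, 7)
  8P = (16, 4)
  ... (continuing to 31P)
  31P = O

ord(P) = 31


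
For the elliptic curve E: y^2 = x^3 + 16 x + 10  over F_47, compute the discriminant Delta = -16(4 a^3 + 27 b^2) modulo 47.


4 a^3 + 27 b^2 = 4*16^3 + 27*10^2 = 16384 + 2700 = 19084
Delta = -16 * (19084) = -305344
Delta mod 47 = 15

Delta = 15 (mod 47)


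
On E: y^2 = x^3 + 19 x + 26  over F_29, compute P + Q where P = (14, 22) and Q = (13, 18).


P != Q, so use the chord formula.
s = (y2 - y1) / (x2 - x1) = (25) / (28) mod 29 = 4
x3 = s^2 - x1 - x2 mod 29 = 4^2 - 14 - 13 = 18
y3 = s (x1 - x3) - y1 mod 29 = 4 * (14 - 18) - 22 = 20

P + Q = (18, 20)


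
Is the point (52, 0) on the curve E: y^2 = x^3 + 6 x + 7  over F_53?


Check whether y^2 = x^3 + 6 x + 7 (mod 53) for (x, y) = (52, 0).
LHS: y^2 = 0^2 mod 53 = 0
RHS: x^3 + 6 x + 7 = 52^3 + 6*52 + 7 mod 53 = 0
LHS = RHS

Yes, on the curve


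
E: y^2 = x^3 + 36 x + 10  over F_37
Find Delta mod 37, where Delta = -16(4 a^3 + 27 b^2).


4 a^3 + 27 b^2 = 4*36^3 + 27*10^2 = 186624 + 2700 = 189324
Delta = -16 * (189324) = -3029184
Delta mod 37 = 6

Delta = 6 (mod 37)


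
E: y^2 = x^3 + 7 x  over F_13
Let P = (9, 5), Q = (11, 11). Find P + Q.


P != Q, so use the chord formula.
s = (y2 - y1) / (x2 - x1) = (6) / (2) mod 13 = 3
x3 = s^2 - x1 - x2 mod 13 = 3^2 - 9 - 11 = 2
y3 = s (x1 - x3) - y1 mod 13 = 3 * (9 - 2) - 5 = 3

P + Q = (2, 3)


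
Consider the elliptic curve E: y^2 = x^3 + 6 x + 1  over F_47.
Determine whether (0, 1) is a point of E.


Check whether y^2 = x^3 + 6 x + 1 (mod 47) for (x, y) = (0, 1).
LHS: y^2 = 1^2 mod 47 = 1
RHS: x^3 + 6 x + 1 = 0^3 + 6*0 + 1 mod 47 = 1
LHS = RHS

Yes, on the curve


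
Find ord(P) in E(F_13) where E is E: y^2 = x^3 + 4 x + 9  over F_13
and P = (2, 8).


Compute successive multiples of P until we hit O:
  1P = (2, 8)
  2P = (10, 10)
  3P = (10, 3)
  4P = (2, 5)
  5P = O

ord(P) = 5


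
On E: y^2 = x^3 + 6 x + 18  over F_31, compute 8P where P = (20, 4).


k = 8 = 1000_2 (binary, LSB first: 0001)
Double-and-add from P = (20, 4):
  bit 0 = 0: acc unchanged = O
  bit 1 = 0: acc unchanged = O
  bit 2 = 0: acc unchanged = O
  bit 3 = 1: acc = O + (16, 5) = (16, 5)

8P = (16, 5)


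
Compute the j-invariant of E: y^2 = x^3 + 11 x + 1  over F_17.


Delta = -16(4 a^3 + 27 b^2) mod 17 = 13
-1728 * (4 a)^3 = -1728 * (4*11)^3 mod 17 = 16
j = 16 * 13^(-1) mod 17 = 13

j = 13 (mod 17)


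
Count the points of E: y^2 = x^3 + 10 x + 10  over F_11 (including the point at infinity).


For each x in F_11, count y with y^2 = x^3 + 10 x + 10 mod 11:
  x = 2: RHS = 5, y in [4, 7]  -> 2 point(s)
  x = 3: RHS = 1, y in [1, 10]  -> 2 point(s)
  x = 4: RHS = 4, y in [2, 9]  -> 2 point(s)
  x = 5: RHS = 9, y in [3, 8]  -> 2 point(s)
  x = 6: RHS = 0, y in [0]  -> 1 point(s)
  x = 7: RHS = 5, y in [4, 7]  -> 2 point(s)
  x = 9: RHS = 4, y in [2, 9]  -> 2 point(s)
Affine points: 13. Add the point at infinity: total = 14.

#E(F_11) = 14


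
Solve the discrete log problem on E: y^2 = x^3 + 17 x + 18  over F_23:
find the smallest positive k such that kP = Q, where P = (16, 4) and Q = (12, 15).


Enumerate multiples of P until we hit Q = (12, 15):
  1P = (16, 4)
  2P = (3, 21)
  3P = (20, 3)
  4P = (0, 15)
  5P = (9, 7)
  6P = (1, 6)
  7P = (19, 1)
  8P = (12, 15)
Match found at i = 8.

k = 8


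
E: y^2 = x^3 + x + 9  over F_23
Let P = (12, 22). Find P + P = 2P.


Doubling: s = (3 x1^2 + a) / (2 y1)
s = (3*12^2 + 1) / (2*22) mod 23 = 2
x3 = s^2 - 2 x1 mod 23 = 2^2 - 2*12 = 3
y3 = s (x1 - x3) - y1 mod 23 = 2 * (12 - 3) - 22 = 19

2P = (3, 19)


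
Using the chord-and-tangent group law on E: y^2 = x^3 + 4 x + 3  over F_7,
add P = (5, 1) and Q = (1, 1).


P != Q, so use the chord formula.
s = (y2 - y1) / (x2 - x1) = (0) / (3) mod 7 = 0
x3 = s^2 - x1 - x2 mod 7 = 0^2 - 5 - 1 = 1
y3 = s (x1 - x3) - y1 mod 7 = 0 * (5 - 1) - 1 = 6

P + Q = (1, 6)


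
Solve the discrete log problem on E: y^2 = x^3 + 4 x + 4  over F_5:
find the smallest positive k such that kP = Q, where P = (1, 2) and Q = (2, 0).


Enumerate multiples of P until we hit Q = (2, 0):
  1P = (1, 2)
  2P = (2, 0)
Match found at i = 2.

k = 2


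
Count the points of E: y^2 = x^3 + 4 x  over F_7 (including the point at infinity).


For each x in F_7, count y with y^2 = x^3 + 4 x + 0 mod 7:
  x = 0: RHS = 0, y in [0]  -> 1 point(s)
  x = 2: RHS = 2, y in [3, 4]  -> 2 point(s)
  x = 3: RHS = 4, y in [2, 5]  -> 2 point(s)
  x = 6: RHS = 2, y in [3, 4]  -> 2 point(s)
Affine points: 7. Add the point at infinity: total = 8.

#E(F_7) = 8


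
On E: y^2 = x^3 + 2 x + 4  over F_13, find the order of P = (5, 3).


Compute successive multiples of P until we hit O:
  1P = (5, 3)
  2P = (7, 6)
  3P = (0, 11)
  4P = (9, 6)
  5P = (2, 9)
  6P = (10, 7)
  7P = (8, 5)
  8P = (12, 1)
  ... (continuing to 17P)
  17P = O

ord(P) = 17


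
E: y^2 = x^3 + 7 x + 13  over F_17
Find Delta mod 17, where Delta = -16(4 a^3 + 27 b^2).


4 a^3 + 27 b^2 = 4*7^3 + 27*13^2 = 1372 + 4563 = 5935
Delta = -16 * (5935) = -94960
Delta mod 17 = 2

Delta = 2 (mod 17)


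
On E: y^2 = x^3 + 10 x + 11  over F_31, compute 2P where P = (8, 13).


Doubling: s = (3 x1^2 + a) / (2 y1)
s = (3*8^2 + 10) / (2*13) mod 31 = 3
x3 = s^2 - 2 x1 mod 31 = 3^2 - 2*8 = 24
y3 = s (x1 - x3) - y1 mod 31 = 3 * (8 - 24) - 13 = 1

2P = (24, 1)


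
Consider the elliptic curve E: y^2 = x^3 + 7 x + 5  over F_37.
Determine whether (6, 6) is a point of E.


Check whether y^2 = x^3 + 7 x + 5 (mod 37) for (x, y) = (6, 6).
LHS: y^2 = 6^2 mod 37 = 36
RHS: x^3 + 7 x + 5 = 6^3 + 7*6 + 5 mod 37 = 4
LHS != RHS

No, not on the curve


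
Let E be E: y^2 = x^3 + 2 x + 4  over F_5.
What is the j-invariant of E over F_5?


Delta = -16(4 a^3 + 27 b^2) mod 5 = 1
-1728 * (4 a)^3 = -1728 * (4*2)^3 mod 5 = 4
j = 4 * 1^(-1) mod 5 = 4

j = 4 (mod 5)


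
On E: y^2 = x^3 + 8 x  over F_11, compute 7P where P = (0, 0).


k = 7 = 111_2 (binary, LSB first: 111)
Double-and-add from P = (0, 0):
  bit 0 = 1: acc = O + (0, 0) = (0, 0)
  bit 1 = 1: acc = (0, 0) + O = (0, 0)
  bit 2 = 1: acc = (0, 0) + O = (0, 0)

7P = (0, 0)


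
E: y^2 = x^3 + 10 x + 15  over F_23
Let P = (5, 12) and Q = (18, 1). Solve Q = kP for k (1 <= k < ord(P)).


Enumerate multiples of P until we hit Q = (18, 1):
  1P = (5, 12)
  2P = (16, 19)
  3P = (14, 22)
  4P = (20, 2)
  5P = (1, 16)
  6P = (18, 1)
Match found at i = 6.

k = 6


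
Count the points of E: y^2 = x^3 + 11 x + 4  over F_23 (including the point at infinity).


For each x in F_23, count y with y^2 = x^3 + 11 x + 4 mod 23:
  x = 0: RHS = 4, y in [2, 21]  -> 2 point(s)
  x = 1: RHS = 16, y in [4, 19]  -> 2 point(s)
  x = 3: RHS = 18, y in [8, 15]  -> 2 point(s)
  x = 5: RHS = 0, y in [0]  -> 1 point(s)
  x = 8: RHS = 6, y in [11, 12]  -> 2 point(s)
  x = 9: RHS = 4, y in [2, 21]  -> 2 point(s)
  x = 12: RHS = 1, y in [1, 22]  -> 2 point(s)
  x = 14: RHS = 4, y in [2, 21]  -> 2 point(s)
  x = 15: RHS = 2, y in [5, 18]  -> 2 point(s)
  x = 18: RHS = 8, y in [10, 13]  -> 2 point(s)
  x = 20: RHS = 13, y in [6, 17]  -> 2 point(s)
Affine points: 21. Add the point at infinity: total = 22.

#E(F_23) = 22


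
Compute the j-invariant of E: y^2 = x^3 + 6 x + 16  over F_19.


Delta = -16(4 a^3 + 27 b^2) mod 19 = 15
-1728 * (4 a)^3 = -1728 * (4*6)^3 mod 19 = 11
j = 11 * 15^(-1) mod 19 = 2

j = 2 (mod 19)


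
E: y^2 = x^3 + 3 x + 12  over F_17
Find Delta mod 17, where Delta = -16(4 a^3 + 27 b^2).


4 a^3 + 27 b^2 = 4*3^3 + 27*12^2 = 108 + 3888 = 3996
Delta = -16 * (3996) = -63936
Delta mod 17 = 1

Delta = 1 (mod 17)


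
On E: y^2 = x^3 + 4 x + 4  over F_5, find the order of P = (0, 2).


Compute successive multiples of P until we hit O:
  1P = (0, 2)
  2P = (1, 2)
  3P = (4, 3)
  4P = (2, 0)
  5P = (4, 2)
  6P = (1, 3)
  7P = (0, 3)
  8P = O

ord(P) = 8


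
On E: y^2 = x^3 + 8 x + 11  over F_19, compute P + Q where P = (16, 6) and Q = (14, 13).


P != Q, so use the chord formula.
s = (y2 - y1) / (x2 - x1) = (7) / (17) mod 19 = 6
x3 = s^2 - x1 - x2 mod 19 = 6^2 - 16 - 14 = 6
y3 = s (x1 - x3) - y1 mod 19 = 6 * (16 - 6) - 6 = 16

P + Q = (6, 16)


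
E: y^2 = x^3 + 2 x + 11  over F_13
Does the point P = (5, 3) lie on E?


Check whether y^2 = x^3 + 2 x + 11 (mod 13) for (x, y) = (5, 3).
LHS: y^2 = 3^2 mod 13 = 9
RHS: x^3 + 2 x + 11 = 5^3 + 2*5 + 11 mod 13 = 3
LHS != RHS

No, not on the curve


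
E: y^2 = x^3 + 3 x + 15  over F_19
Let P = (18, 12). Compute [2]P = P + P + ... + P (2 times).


k = 2 = 10_2 (binary, LSB first: 01)
Double-and-add from P = (18, 12):
  bit 0 = 0: acc unchanged = O
  bit 1 = 1: acc = O + (8, 0) = (8, 0)

2P = (8, 0)


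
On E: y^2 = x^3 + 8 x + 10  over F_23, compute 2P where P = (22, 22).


Doubling: s = (3 x1^2 + a) / (2 y1)
s = (3*22^2 + 8) / (2*22) mod 23 = 6
x3 = s^2 - 2 x1 mod 23 = 6^2 - 2*22 = 15
y3 = s (x1 - x3) - y1 mod 23 = 6 * (22 - 15) - 22 = 20

2P = (15, 20)


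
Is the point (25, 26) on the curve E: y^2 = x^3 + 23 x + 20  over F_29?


Check whether y^2 = x^3 + 23 x + 20 (mod 29) for (x, y) = (25, 26).
LHS: y^2 = 26^2 mod 29 = 9
RHS: x^3 + 23 x + 20 = 25^3 + 23*25 + 20 mod 29 = 9
LHS = RHS

Yes, on the curve


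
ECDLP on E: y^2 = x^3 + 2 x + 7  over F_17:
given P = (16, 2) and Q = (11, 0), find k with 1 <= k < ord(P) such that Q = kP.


Enumerate multiples of P until we hit Q = (11, 0):
  1P = (16, 2)
  2P = (11, 0)
Match found at i = 2.

k = 2


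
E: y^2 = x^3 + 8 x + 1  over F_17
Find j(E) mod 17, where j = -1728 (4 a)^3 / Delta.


Delta = -16(4 a^3 + 27 b^2) mod 17 = 1
-1728 * (4 a)^3 = -1728 * (4*8)^3 mod 17 = 3
j = 3 * 1^(-1) mod 17 = 3

j = 3 (mod 17)


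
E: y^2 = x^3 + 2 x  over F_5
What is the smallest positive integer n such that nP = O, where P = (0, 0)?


Compute successive multiples of P until we hit O:
  1P = (0, 0)
  2P = O

ord(P) = 2


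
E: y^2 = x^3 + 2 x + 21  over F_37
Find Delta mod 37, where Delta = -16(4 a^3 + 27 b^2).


4 a^3 + 27 b^2 = 4*2^3 + 27*21^2 = 32 + 11907 = 11939
Delta = -16 * (11939) = -191024
Delta mod 37 = 7

Delta = 7 (mod 37)


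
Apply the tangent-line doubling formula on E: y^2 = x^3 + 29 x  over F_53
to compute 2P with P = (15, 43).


Doubling: s = (3 x1^2 + a) / (2 y1)
s = (3*15^2 + 29) / (2*43) mod 53 = 39
x3 = s^2 - 2 x1 mod 53 = 39^2 - 2*15 = 7
y3 = s (x1 - x3) - y1 mod 53 = 39 * (15 - 7) - 43 = 4

2P = (7, 4)


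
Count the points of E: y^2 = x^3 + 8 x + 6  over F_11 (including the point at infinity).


For each x in F_11, count y with y^2 = x^3 + 8 x + 6 mod 11:
  x = 1: RHS = 4, y in [2, 9]  -> 2 point(s)
  x = 4: RHS = 3, y in [5, 6]  -> 2 point(s)
  x = 7: RHS = 9, y in [3, 8]  -> 2 point(s)
  x = 9: RHS = 4, y in [2, 9]  -> 2 point(s)
Affine points: 8. Add the point at infinity: total = 9.

#E(F_11) = 9


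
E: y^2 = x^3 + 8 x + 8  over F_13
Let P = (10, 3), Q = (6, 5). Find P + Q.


P != Q, so use the chord formula.
s = (y2 - y1) / (x2 - x1) = (2) / (9) mod 13 = 6
x3 = s^2 - x1 - x2 mod 13 = 6^2 - 10 - 6 = 7
y3 = s (x1 - x3) - y1 mod 13 = 6 * (10 - 7) - 3 = 2

P + Q = (7, 2)


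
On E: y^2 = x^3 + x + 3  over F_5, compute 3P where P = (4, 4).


k = 3 = 11_2 (binary, LSB first: 11)
Double-and-add from P = (4, 4):
  bit 0 = 1: acc = O + (4, 4) = (4, 4)
  bit 1 = 1: acc = (4, 4) + (1, 0) = (4, 1)

3P = (4, 1)


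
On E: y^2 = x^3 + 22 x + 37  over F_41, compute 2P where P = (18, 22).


k = 2 = 10_2 (binary, LSB first: 01)
Double-and-add from P = (18, 22):
  bit 0 = 0: acc unchanged = O
  bit 1 = 1: acc = O + (7, 1) = (7, 1)

2P = (7, 1)


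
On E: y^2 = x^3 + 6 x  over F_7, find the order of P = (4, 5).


Compute successive multiples of P until we hit O:
  1P = (4, 5)
  2P = (1, 0)
  3P = (4, 2)
  4P = O

ord(P) = 4


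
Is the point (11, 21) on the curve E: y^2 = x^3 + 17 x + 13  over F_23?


Check whether y^2 = x^3 + 17 x + 13 (mod 23) for (x, y) = (11, 21).
LHS: y^2 = 21^2 mod 23 = 4
RHS: x^3 + 17 x + 13 = 11^3 + 17*11 + 13 mod 23 = 13
LHS != RHS

No, not on the curve


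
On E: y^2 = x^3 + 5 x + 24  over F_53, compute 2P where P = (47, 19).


Doubling: s = (3 x1^2 + a) / (2 y1)
s = (3*47^2 + 5) / (2*19) mod 53 = 49
x3 = s^2 - 2 x1 mod 53 = 49^2 - 2*47 = 28
y3 = s (x1 - x3) - y1 mod 53 = 49 * (47 - 28) - 19 = 11

2P = (28, 11)


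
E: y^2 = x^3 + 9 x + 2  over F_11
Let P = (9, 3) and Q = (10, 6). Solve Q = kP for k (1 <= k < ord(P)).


Enumerate multiples of P until we hit Q = (10, 6):
  1P = (9, 3)
  2P = (8, 6)
  3P = (3, 1)
  4P = (4, 6)
  5P = (1, 1)
  6P = (10, 5)
  7P = (7, 1)
  8P = (7, 10)
  9P = (10, 6)
Match found at i = 9.

k = 9


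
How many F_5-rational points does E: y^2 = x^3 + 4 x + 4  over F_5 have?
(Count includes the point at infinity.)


For each x in F_5, count y with y^2 = x^3 + 4 x + 4 mod 5:
  x = 0: RHS = 4, y in [2, 3]  -> 2 point(s)
  x = 1: RHS = 4, y in [2, 3]  -> 2 point(s)
  x = 2: RHS = 0, y in [0]  -> 1 point(s)
  x = 4: RHS = 4, y in [2, 3]  -> 2 point(s)
Affine points: 7. Add the point at infinity: total = 8.

#E(F_5) = 8


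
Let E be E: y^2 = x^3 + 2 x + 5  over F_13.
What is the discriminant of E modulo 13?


4 a^3 + 27 b^2 = 4*2^3 + 27*5^2 = 32 + 675 = 707
Delta = -16 * (707) = -11312
Delta mod 13 = 11

Delta = 11 (mod 13)


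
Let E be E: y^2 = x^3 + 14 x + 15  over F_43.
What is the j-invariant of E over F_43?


Delta = -16(4 a^3 + 27 b^2) mod 43 = 19
-1728 * (4 a)^3 = -1728 * (4*14)^3 mod 43 = 11
j = 11 * 19^(-1) mod 43 = 30

j = 30 (mod 43)


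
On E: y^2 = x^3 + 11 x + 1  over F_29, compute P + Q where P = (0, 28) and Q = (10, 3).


P != Q, so use the chord formula.
s = (y2 - y1) / (x2 - x1) = (4) / (10) mod 29 = 12
x3 = s^2 - x1 - x2 mod 29 = 12^2 - 0 - 10 = 18
y3 = s (x1 - x3) - y1 mod 29 = 12 * (0 - 18) - 28 = 17

P + Q = (18, 17)


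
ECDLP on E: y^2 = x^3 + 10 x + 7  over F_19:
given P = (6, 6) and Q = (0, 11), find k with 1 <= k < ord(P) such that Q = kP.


Enumerate multiples of P until we hit Q = (0, 11):
  1P = (6, 6)
  2P = (5, 7)
  3P = (9, 16)
  4P = (13, 15)
  5P = (16, 11)
  6P = (2, 15)
  7P = (3, 11)
  8P = (17, 6)
  9P = (15, 13)
  10P = (4, 4)
  11P = (10, 9)
  12P = (0, 8)
  13P = (11, 2)
  14P = (11, 17)
  15P = (0, 11)
Match found at i = 15.

k = 15


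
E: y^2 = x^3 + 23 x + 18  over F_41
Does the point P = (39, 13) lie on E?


Check whether y^2 = x^3 + 23 x + 18 (mod 41) for (x, y) = (39, 13).
LHS: y^2 = 13^2 mod 41 = 5
RHS: x^3 + 23 x + 18 = 39^3 + 23*39 + 18 mod 41 = 5
LHS = RHS

Yes, on the curve


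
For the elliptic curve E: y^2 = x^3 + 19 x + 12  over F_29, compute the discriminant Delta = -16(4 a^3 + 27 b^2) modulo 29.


4 a^3 + 27 b^2 = 4*19^3 + 27*12^2 = 27436 + 3888 = 31324
Delta = -16 * (31324) = -501184
Delta mod 29 = 23

Delta = 23 (mod 29)


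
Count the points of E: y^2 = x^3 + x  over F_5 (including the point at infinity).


For each x in F_5, count y with y^2 = x^3 + 1 x + 0 mod 5:
  x = 0: RHS = 0, y in [0]  -> 1 point(s)
  x = 2: RHS = 0, y in [0]  -> 1 point(s)
  x = 3: RHS = 0, y in [0]  -> 1 point(s)
Affine points: 3. Add the point at infinity: total = 4.

#E(F_5) = 4


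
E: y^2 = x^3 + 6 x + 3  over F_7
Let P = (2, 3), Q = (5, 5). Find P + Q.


P != Q, so use the chord formula.
s = (y2 - y1) / (x2 - x1) = (2) / (3) mod 7 = 3
x3 = s^2 - x1 - x2 mod 7 = 3^2 - 2 - 5 = 2
y3 = s (x1 - x3) - y1 mod 7 = 3 * (2 - 2) - 3 = 4

P + Q = (2, 4)
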